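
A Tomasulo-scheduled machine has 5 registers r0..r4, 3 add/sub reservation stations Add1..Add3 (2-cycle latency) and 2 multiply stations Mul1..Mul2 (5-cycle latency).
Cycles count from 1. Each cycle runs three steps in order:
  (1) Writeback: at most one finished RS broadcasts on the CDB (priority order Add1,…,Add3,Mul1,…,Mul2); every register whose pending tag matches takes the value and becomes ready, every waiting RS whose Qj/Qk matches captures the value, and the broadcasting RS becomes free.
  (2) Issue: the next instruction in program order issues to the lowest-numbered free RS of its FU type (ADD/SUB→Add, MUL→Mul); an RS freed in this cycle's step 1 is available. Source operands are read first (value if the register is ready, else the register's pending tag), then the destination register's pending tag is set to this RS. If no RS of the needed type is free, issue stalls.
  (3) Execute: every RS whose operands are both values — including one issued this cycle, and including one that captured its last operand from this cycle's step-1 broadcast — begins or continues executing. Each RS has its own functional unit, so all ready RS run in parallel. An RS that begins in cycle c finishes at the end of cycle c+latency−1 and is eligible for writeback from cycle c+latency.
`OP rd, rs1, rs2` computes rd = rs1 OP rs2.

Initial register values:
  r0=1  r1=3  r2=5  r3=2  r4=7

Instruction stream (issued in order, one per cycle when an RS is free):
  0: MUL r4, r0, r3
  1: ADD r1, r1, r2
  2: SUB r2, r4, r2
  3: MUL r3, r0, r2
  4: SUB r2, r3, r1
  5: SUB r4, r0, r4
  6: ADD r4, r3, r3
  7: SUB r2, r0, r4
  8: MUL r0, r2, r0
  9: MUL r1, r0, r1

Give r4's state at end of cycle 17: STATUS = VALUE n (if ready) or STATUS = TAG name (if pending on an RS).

STATUS = VALUE -6

c1: issue MUL r4<-Mul1 | r0:1,r1:3,r2:5,r3:2,r4:Mul1
c2: issue ADD r1<-Add1 | r0:1,r1:Add1,r2:5,r3:2,r4:Mul1
c3: issue SUB r2<-Add2 | r0:1,r1:Add1,r2:Add2,r3:2,r4:Mul1
c4: CDB Add1=8; issue MUL r3<-Mul2 | r0:1,r1:8,r2:Add2,r3:Mul2,r4:Mul1
c5: issue SUB r2<-Add1 | r0:1,r1:8,r2:Add1,r3:Mul2,r4:Mul1
c6: CDB Mul1=2; issue SUB r4<-Add3 | r0:1,r1:8,r2:Add1,r3:Mul2,r4:Add3
c7: stall | r0:1,r1:8,r2:Add1,r3:Mul2,r4:Add3
c8: CDB Add2=-3; issue ADD r4<-Add2 | r0:1,r1:8,r2:Add1,r3:Mul2,r4:Add2
c9: CDB Add3=-1; issue SUB r2<-Add3 | r0:1,r1:8,r2:Add3,r3:Mul2,r4:Add2
c10: issue MUL r0<-Mul1 | r0:Mul1,r1:8,r2:Add3,r3:Mul2,r4:Add2
c11: stall | r0:Mul1,r1:8,r2:Add3,r3:Mul2,r4:Add2
c12: stall | r0:Mul1,r1:8,r2:Add3,r3:Mul2,r4:Add2
c13: CDB Mul2=-3; issue MUL r1<-Mul2 | r0:Mul1,r1:Mul2,r2:Add3,r3:-3,r4:Add2
c14: - | r0:Mul1,r1:Mul2,r2:Add3,r3:-3,r4:Add2
c15: CDB Add1=-11 | r0:Mul1,r1:Mul2,r2:Add3,r3:-3,r4:Add2
c16: CDB Add2=-6 | r0:Mul1,r1:Mul2,r2:Add3,r3:-3,r4:-6
c17: - | r0:Mul1,r1:Mul2,r2:Add3,r3:-3,r4:-6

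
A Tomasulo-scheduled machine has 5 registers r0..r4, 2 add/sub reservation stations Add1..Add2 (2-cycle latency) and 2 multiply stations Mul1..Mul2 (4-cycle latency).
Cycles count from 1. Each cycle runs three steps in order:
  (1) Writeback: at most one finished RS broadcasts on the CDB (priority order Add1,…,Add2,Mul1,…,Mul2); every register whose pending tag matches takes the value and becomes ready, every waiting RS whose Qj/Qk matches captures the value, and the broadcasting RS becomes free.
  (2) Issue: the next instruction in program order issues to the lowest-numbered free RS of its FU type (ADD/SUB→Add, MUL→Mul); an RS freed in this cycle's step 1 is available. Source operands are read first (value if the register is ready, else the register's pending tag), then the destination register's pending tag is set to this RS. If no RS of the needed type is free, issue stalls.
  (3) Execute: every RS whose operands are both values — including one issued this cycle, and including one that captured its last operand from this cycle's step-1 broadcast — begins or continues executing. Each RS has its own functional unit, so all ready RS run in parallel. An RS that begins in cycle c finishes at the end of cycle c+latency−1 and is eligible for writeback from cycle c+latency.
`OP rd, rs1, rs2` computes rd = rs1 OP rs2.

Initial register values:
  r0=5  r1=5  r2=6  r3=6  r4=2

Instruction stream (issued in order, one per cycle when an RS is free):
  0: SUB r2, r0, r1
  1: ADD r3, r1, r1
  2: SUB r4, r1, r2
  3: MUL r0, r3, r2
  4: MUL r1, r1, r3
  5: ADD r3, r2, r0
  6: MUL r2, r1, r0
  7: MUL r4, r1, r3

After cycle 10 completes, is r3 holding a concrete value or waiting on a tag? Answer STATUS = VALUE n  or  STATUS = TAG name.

cycle 1: issue SUB r2<-Add1 // r0:5,r1:5,r2:Add1,r3:6,r4:2
cycle 2: issue ADD r3<-Add2 // r0:5,r1:5,r2:Add1,r3:Add2,r4:2
cycle 3: CDB Add1=0; issue SUB r4<-Add1 // r0:5,r1:5,r2:0,r3:Add2,r4:Add1
cycle 4: CDB Add2=10; issue MUL r0<-Mul1 // r0:Mul1,r1:5,r2:0,r3:10,r4:Add1
cycle 5: CDB Add1=5; issue MUL r1<-Mul2 // r0:Mul1,r1:Mul2,r2:0,r3:10,r4:5
cycle 6: issue ADD r3<-Add1 // r0:Mul1,r1:Mul2,r2:0,r3:Add1,r4:5
cycle 7: stall // r0:Mul1,r1:Mul2,r2:0,r3:Add1,r4:5
cycle 8: CDB Mul1=0; issue MUL r2<-Mul1 // r0:0,r1:Mul2,r2:Mul1,r3:Add1,r4:5
cycle 9: CDB Mul2=50; issue MUL r4<-Mul2 // r0:0,r1:50,r2:Mul1,r3:Add1,r4:Mul2
cycle 10: CDB Add1=0 // r0:0,r1:50,r2:Mul1,r3:0,r4:Mul2

STATUS = VALUE 0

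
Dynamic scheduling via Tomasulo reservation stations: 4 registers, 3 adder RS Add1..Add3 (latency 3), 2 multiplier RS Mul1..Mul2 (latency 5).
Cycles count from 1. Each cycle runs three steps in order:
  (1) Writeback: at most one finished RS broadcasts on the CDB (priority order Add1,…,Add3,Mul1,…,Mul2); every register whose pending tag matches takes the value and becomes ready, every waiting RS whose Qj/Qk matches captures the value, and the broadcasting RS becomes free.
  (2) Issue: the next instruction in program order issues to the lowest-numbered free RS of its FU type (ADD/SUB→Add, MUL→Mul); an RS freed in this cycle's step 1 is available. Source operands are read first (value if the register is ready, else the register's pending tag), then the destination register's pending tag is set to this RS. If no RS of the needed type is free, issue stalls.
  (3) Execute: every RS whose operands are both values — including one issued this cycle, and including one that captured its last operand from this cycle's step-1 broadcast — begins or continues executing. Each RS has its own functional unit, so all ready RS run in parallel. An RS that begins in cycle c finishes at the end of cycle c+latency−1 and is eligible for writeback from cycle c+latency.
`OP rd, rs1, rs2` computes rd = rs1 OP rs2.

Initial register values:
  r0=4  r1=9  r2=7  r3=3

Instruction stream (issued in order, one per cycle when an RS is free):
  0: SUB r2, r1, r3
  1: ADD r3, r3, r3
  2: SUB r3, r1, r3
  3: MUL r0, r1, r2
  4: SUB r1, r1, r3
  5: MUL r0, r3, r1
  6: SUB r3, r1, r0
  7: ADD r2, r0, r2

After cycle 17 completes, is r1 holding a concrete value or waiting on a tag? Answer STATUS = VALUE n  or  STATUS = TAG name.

c1: issue SUB r2<-Add1 | r0:4,r1:9,r2:Add1,r3:3
c2: issue ADD r3<-Add2 | r0:4,r1:9,r2:Add1,r3:Add2
c3: issue SUB r3<-Add3 | r0:4,r1:9,r2:Add1,r3:Add3
c4: CDB Add1=6; issue MUL r0<-Mul1 | r0:Mul1,r1:9,r2:6,r3:Add3
c5: CDB Add2=6; issue SUB r1<-Add1 | r0:Mul1,r1:Add1,r2:6,r3:Add3
c6: issue MUL r0<-Mul2 | r0:Mul2,r1:Add1,r2:6,r3:Add3
c7: issue SUB r3<-Add2 | r0:Mul2,r1:Add1,r2:6,r3:Add2
c8: CDB Add3=3; issue ADD r2<-Add3 | r0:Mul2,r1:Add1,r2:Add3,r3:Add2
c9: CDB Mul1=54 | r0:Mul2,r1:Add1,r2:Add3,r3:Add2
c10: - | r0:Mul2,r1:Add1,r2:Add3,r3:Add2
c11: CDB Add1=6 | r0:Mul2,r1:6,r2:Add3,r3:Add2
c12: - | r0:Mul2,r1:6,r2:Add3,r3:Add2
c13: - | r0:Mul2,r1:6,r2:Add3,r3:Add2
c14: - | r0:Mul2,r1:6,r2:Add3,r3:Add2
c15: - | r0:Mul2,r1:6,r2:Add3,r3:Add2
c16: CDB Mul2=18 | r0:18,r1:6,r2:Add3,r3:Add2
c17: - | r0:18,r1:6,r2:Add3,r3:Add2

STATUS = VALUE 6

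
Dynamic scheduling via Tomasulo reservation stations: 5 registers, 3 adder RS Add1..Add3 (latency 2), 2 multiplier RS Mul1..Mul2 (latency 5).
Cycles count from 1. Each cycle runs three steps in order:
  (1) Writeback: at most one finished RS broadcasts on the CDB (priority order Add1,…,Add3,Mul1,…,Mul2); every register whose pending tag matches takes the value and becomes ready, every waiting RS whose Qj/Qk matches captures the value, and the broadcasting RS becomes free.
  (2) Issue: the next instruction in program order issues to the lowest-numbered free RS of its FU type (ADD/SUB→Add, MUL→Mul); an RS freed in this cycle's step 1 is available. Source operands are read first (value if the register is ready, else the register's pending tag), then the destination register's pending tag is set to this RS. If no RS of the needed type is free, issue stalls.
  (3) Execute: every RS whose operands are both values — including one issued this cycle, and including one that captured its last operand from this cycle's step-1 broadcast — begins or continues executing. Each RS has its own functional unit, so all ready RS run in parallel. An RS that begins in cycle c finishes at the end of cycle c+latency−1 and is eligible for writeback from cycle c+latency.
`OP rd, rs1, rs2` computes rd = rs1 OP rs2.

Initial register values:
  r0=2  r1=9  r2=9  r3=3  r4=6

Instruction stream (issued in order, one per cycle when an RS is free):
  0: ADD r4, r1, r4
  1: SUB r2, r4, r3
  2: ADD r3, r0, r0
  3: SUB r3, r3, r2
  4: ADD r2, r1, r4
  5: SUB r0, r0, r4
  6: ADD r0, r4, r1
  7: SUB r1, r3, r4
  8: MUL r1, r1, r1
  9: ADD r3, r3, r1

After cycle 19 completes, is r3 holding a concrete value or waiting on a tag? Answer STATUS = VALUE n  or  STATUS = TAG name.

  c1: issue ADD r4<-Add1  regs: r0:2,r1:9,r2:9,r3:3,r4:Add1
  c2: issue SUB r2<-Add2  regs: r0:2,r1:9,r2:Add2,r3:3,r4:Add1
  c3: CDB Add1=15; issue ADD r3<-Add1  regs: r0:2,r1:9,r2:Add2,r3:Add1,r4:15
  c4: issue SUB r3<-Add3  regs: r0:2,r1:9,r2:Add2,r3:Add3,r4:15
  c5: CDB Add1=4; issue ADD r2<-Add1  regs: r0:2,r1:9,r2:Add1,r3:Add3,r4:15
  c6: CDB Add2=12; issue SUB r0<-Add2  regs: r0:Add2,r1:9,r2:Add1,r3:Add3,r4:15
  c7: CDB Add1=24; issue ADD r0<-Add1  regs: r0:Add1,r1:9,r2:24,r3:Add3,r4:15
  c8: CDB Add2=-13; issue SUB r1<-Add2  regs: r0:Add1,r1:Add2,r2:24,r3:Add3,r4:15
  c9: CDB Add1=24; issue MUL r1<-Mul1  regs: r0:24,r1:Mul1,r2:24,r3:Add3,r4:15
  c10: CDB Add3=-8; issue ADD r3<-Add1  regs: r0:24,r1:Mul1,r2:24,r3:Add1,r4:15
  c11: -  regs: r0:24,r1:Mul1,r2:24,r3:Add1,r4:15
  c12: CDB Add2=-23  regs: r0:24,r1:Mul1,r2:24,r3:Add1,r4:15
  c13: -  regs: r0:24,r1:Mul1,r2:24,r3:Add1,r4:15
  c14: -  regs: r0:24,r1:Mul1,r2:24,r3:Add1,r4:15
  c15: -  regs: r0:24,r1:Mul1,r2:24,r3:Add1,r4:15
  c16: -  regs: r0:24,r1:Mul1,r2:24,r3:Add1,r4:15
  c17: CDB Mul1=529  regs: r0:24,r1:529,r2:24,r3:Add1,r4:15
  c18: -  regs: r0:24,r1:529,r2:24,r3:Add1,r4:15
  c19: CDB Add1=521  regs: r0:24,r1:529,r2:24,r3:521,r4:15

STATUS = VALUE 521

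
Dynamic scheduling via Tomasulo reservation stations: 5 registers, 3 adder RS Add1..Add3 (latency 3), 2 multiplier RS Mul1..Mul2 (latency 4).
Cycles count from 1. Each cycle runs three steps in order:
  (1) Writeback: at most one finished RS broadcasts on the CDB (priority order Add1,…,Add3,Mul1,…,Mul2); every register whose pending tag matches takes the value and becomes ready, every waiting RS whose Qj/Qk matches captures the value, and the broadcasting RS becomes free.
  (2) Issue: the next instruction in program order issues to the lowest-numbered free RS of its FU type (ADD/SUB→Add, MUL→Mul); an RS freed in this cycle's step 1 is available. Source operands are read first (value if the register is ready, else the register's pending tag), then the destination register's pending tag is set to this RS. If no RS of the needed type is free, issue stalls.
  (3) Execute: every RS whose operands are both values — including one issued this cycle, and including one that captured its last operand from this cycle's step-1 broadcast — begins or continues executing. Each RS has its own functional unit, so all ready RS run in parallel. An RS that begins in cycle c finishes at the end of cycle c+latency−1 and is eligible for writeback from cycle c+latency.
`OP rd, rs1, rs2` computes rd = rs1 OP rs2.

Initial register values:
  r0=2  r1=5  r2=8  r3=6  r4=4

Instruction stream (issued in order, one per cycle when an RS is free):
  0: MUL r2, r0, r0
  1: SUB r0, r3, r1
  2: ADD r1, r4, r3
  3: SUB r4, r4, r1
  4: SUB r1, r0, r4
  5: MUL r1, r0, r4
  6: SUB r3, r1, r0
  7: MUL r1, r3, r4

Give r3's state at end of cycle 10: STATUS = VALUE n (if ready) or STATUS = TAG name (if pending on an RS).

STATUS = TAG Add2

  c1: issue MUL r2<-Mul1  regs: r0:2,r1:5,r2:Mul1,r3:6,r4:4
  c2: issue SUB r0<-Add1  regs: r0:Add1,r1:5,r2:Mul1,r3:6,r4:4
  c3: issue ADD r1<-Add2  regs: r0:Add1,r1:Add2,r2:Mul1,r3:6,r4:4
  c4: issue SUB r4<-Add3  regs: r0:Add1,r1:Add2,r2:Mul1,r3:6,r4:Add3
  c5: CDB Add1=1; issue SUB r1<-Add1  regs: r0:1,r1:Add1,r2:Mul1,r3:6,r4:Add3
  c6: CDB Add2=10; issue MUL r1<-Mul2  regs: r0:1,r1:Mul2,r2:Mul1,r3:6,r4:Add3
  c7: CDB Mul1=4; issue SUB r3<-Add2  regs: r0:1,r1:Mul2,r2:4,r3:Add2,r4:Add3
  c8: issue MUL r1<-Mul1  regs: r0:1,r1:Mul1,r2:4,r3:Add2,r4:Add3
  c9: CDB Add3=-6  regs: r0:1,r1:Mul1,r2:4,r3:Add2,r4:-6
  c10: -  regs: r0:1,r1:Mul1,r2:4,r3:Add2,r4:-6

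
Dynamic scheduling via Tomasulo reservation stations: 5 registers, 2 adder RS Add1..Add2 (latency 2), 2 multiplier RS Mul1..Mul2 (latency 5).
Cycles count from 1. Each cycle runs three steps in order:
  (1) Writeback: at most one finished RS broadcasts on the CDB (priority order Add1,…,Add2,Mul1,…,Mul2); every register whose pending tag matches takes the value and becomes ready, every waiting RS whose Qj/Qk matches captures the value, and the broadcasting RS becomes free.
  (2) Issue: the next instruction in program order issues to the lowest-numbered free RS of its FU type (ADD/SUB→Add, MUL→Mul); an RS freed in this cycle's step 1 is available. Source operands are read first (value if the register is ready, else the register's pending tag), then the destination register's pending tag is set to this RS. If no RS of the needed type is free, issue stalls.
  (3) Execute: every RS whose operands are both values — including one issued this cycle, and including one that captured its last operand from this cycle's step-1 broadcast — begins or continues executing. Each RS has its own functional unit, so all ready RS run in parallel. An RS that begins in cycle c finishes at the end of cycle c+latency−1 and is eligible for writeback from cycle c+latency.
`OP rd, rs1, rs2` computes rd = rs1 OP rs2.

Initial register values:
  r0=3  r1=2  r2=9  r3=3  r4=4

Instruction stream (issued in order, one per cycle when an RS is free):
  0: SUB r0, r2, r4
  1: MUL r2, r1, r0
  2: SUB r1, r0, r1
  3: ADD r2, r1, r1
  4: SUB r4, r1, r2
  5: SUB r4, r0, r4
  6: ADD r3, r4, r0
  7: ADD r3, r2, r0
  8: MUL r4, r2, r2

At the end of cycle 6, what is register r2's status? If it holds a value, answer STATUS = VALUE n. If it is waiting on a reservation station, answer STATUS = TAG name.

c1: issue SUB r0<-Add1 | r0:Add1,r1:2,r2:9,r3:3,r4:4
c2: issue MUL r2<-Mul1 | r0:Add1,r1:2,r2:Mul1,r3:3,r4:4
c3: CDB Add1=5; issue SUB r1<-Add1 | r0:5,r1:Add1,r2:Mul1,r3:3,r4:4
c4: issue ADD r2<-Add2 | r0:5,r1:Add1,r2:Add2,r3:3,r4:4
c5: CDB Add1=3; issue SUB r4<-Add1 | r0:5,r1:3,r2:Add2,r3:3,r4:Add1
c6: stall | r0:5,r1:3,r2:Add2,r3:3,r4:Add1

STATUS = TAG Add2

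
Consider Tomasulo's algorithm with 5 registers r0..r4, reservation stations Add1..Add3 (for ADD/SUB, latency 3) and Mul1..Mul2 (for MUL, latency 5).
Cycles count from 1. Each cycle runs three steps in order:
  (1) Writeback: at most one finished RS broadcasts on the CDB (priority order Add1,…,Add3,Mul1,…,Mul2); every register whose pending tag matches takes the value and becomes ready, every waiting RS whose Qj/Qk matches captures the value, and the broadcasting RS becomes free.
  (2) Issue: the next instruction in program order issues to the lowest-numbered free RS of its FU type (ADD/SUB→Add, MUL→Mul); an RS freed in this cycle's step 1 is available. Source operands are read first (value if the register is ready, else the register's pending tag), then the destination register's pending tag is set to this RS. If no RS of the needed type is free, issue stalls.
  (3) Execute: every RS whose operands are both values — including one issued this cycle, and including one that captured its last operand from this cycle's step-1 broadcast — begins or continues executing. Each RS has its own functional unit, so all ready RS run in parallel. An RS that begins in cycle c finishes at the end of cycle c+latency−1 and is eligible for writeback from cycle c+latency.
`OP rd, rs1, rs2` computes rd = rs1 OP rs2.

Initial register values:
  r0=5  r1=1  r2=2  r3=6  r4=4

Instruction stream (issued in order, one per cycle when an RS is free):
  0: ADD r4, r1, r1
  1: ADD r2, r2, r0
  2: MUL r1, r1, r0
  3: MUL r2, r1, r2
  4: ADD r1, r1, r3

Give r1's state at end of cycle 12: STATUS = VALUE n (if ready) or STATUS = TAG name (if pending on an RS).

STATUS = VALUE 11

cycle 1: issue ADD r4<-Add1 // r0:5,r1:1,r2:2,r3:6,r4:Add1
cycle 2: issue ADD r2<-Add2 // r0:5,r1:1,r2:Add2,r3:6,r4:Add1
cycle 3: issue MUL r1<-Mul1 // r0:5,r1:Mul1,r2:Add2,r3:6,r4:Add1
cycle 4: CDB Add1=2; issue MUL r2<-Mul2 // r0:5,r1:Mul1,r2:Mul2,r3:6,r4:2
cycle 5: CDB Add2=7; issue ADD r1<-Add1 // r0:5,r1:Add1,r2:Mul2,r3:6,r4:2
cycle 6: - // r0:5,r1:Add1,r2:Mul2,r3:6,r4:2
cycle 7: - // r0:5,r1:Add1,r2:Mul2,r3:6,r4:2
cycle 8: CDB Mul1=5 // r0:5,r1:Add1,r2:Mul2,r3:6,r4:2
cycle 9: - // r0:5,r1:Add1,r2:Mul2,r3:6,r4:2
cycle 10: - // r0:5,r1:Add1,r2:Mul2,r3:6,r4:2
cycle 11: CDB Add1=11 // r0:5,r1:11,r2:Mul2,r3:6,r4:2
cycle 12: - // r0:5,r1:11,r2:Mul2,r3:6,r4:2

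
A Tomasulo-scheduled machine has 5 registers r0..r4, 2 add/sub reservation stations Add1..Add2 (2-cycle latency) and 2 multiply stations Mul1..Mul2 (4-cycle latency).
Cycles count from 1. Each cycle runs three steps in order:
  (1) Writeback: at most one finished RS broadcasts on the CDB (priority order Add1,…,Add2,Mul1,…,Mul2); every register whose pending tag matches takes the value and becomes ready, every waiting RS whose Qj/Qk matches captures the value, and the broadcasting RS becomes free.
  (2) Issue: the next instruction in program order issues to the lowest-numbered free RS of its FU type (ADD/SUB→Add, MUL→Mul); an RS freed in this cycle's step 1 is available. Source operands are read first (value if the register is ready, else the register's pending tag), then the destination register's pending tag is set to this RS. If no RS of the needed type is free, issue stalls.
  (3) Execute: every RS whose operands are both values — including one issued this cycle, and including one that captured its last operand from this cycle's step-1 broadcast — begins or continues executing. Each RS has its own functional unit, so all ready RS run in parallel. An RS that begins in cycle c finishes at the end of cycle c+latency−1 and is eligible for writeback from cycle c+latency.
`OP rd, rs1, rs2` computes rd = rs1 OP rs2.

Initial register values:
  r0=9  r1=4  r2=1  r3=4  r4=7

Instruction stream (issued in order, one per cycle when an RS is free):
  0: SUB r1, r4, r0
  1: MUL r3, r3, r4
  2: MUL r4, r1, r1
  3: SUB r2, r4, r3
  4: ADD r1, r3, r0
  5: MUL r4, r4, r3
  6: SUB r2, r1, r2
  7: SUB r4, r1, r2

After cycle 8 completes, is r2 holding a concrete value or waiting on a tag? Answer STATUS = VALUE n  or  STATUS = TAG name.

STATUS = TAG Add2

  c1: issue SUB r1<-Add1  regs: r0:9,r1:Add1,r2:1,r3:4,r4:7
  c2: issue MUL r3<-Mul1  regs: r0:9,r1:Add1,r2:1,r3:Mul1,r4:7
  c3: CDB Add1=-2; issue MUL r4<-Mul2  regs: r0:9,r1:-2,r2:1,r3:Mul1,r4:Mul2
  c4: issue SUB r2<-Add1  regs: r0:9,r1:-2,r2:Add1,r3:Mul1,r4:Mul2
  c5: issue ADD r1<-Add2  regs: r0:9,r1:Add2,r2:Add1,r3:Mul1,r4:Mul2
  c6: CDB Mul1=28; issue MUL r4<-Mul1  regs: r0:9,r1:Add2,r2:Add1,r3:28,r4:Mul1
  c7: CDB Mul2=4; stall  regs: r0:9,r1:Add2,r2:Add1,r3:28,r4:Mul1
  c8: CDB Add2=37; issue SUB r2<-Add2  regs: r0:9,r1:37,r2:Add2,r3:28,r4:Mul1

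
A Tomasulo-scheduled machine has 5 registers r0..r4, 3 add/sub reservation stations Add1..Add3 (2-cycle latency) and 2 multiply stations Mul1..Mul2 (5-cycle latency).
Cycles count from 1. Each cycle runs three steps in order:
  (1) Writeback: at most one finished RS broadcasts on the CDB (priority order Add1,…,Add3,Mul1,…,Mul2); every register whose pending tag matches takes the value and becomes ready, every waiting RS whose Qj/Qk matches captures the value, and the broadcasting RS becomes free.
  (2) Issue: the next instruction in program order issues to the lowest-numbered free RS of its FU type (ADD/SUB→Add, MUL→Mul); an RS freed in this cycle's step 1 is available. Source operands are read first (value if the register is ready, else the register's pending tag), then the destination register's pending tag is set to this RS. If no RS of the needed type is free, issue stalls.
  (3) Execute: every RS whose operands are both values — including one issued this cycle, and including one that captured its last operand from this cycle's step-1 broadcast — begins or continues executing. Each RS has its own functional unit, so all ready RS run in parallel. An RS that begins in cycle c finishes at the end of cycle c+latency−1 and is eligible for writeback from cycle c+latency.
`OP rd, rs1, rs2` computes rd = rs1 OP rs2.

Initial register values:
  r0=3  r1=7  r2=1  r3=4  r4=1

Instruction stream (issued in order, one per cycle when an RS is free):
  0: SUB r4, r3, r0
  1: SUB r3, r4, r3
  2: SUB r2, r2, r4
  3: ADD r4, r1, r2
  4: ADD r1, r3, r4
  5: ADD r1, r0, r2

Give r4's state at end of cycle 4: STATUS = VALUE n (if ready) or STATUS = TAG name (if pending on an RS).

c1: issue SUB r4<-Add1 | r0:3,r1:7,r2:1,r3:4,r4:Add1
c2: issue SUB r3<-Add2 | r0:3,r1:7,r2:1,r3:Add2,r4:Add1
c3: CDB Add1=1; issue SUB r2<-Add1 | r0:3,r1:7,r2:Add1,r3:Add2,r4:1
c4: issue ADD r4<-Add3 | r0:3,r1:7,r2:Add1,r3:Add2,r4:Add3

STATUS = TAG Add3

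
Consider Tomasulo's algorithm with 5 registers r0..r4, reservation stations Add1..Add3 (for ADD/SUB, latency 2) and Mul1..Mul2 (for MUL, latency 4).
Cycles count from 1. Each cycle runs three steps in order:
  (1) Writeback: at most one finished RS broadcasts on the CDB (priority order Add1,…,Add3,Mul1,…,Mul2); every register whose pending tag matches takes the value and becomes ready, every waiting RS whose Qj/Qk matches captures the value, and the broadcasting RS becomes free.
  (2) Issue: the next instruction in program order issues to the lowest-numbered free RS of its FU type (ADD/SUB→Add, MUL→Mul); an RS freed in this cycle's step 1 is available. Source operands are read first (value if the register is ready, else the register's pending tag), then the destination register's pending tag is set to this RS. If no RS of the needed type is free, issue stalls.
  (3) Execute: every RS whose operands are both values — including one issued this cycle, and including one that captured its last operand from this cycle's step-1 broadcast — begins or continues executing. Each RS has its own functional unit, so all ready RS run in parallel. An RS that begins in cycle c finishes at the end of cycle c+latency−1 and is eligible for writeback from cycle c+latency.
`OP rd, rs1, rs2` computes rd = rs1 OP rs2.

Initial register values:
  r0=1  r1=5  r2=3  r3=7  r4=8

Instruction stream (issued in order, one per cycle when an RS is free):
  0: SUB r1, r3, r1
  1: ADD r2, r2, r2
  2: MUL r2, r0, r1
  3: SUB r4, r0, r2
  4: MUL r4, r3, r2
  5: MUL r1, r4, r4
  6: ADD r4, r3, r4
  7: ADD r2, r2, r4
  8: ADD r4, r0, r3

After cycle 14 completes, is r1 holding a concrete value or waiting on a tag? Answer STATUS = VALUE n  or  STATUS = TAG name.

  c1: issue SUB r1<-Add1  regs: r0:1,r1:Add1,r2:3,r3:7,r4:8
  c2: issue ADD r2<-Add2  regs: r0:1,r1:Add1,r2:Add2,r3:7,r4:8
  c3: CDB Add1=2; issue MUL r2<-Mul1  regs: r0:1,r1:2,r2:Mul1,r3:7,r4:8
  c4: CDB Add2=6; issue SUB r4<-Add1  regs: r0:1,r1:2,r2:Mul1,r3:7,r4:Add1
  c5: issue MUL r4<-Mul2  regs: r0:1,r1:2,r2:Mul1,r3:7,r4:Mul2
  c6: stall  regs: r0:1,r1:2,r2:Mul1,r3:7,r4:Mul2
  c7: CDB Mul1=2; issue MUL r1<-Mul1  regs: r0:1,r1:Mul1,r2:2,r3:7,r4:Mul2
  c8: issue ADD r4<-Add2  regs: r0:1,r1:Mul1,r2:2,r3:7,r4:Add2
  c9: CDB Add1=-1; issue ADD r2<-Add1  regs: r0:1,r1:Mul1,r2:Add1,r3:7,r4:Add2
  c10: issue ADD r4<-Add3  regs: r0:1,r1:Mul1,r2:Add1,r3:7,r4:Add3
  c11: CDB Mul2=14  regs: r0:1,r1:Mul1,r2:Add1,r3:7,r4:Add3
  c12: CDB Add3=8  regs: r0:1,r1:Mul1,r2:Add1,r3:7,r4:8
  c13: CDB Add2=21  regs: r0:1,r1:Mul1,r2:Add1,r3:7,r4:8
  c14: -  regs: r0:1,r1:Mul1,r2:Add1,r3:7,r4:8

STATUS = TAG Mul1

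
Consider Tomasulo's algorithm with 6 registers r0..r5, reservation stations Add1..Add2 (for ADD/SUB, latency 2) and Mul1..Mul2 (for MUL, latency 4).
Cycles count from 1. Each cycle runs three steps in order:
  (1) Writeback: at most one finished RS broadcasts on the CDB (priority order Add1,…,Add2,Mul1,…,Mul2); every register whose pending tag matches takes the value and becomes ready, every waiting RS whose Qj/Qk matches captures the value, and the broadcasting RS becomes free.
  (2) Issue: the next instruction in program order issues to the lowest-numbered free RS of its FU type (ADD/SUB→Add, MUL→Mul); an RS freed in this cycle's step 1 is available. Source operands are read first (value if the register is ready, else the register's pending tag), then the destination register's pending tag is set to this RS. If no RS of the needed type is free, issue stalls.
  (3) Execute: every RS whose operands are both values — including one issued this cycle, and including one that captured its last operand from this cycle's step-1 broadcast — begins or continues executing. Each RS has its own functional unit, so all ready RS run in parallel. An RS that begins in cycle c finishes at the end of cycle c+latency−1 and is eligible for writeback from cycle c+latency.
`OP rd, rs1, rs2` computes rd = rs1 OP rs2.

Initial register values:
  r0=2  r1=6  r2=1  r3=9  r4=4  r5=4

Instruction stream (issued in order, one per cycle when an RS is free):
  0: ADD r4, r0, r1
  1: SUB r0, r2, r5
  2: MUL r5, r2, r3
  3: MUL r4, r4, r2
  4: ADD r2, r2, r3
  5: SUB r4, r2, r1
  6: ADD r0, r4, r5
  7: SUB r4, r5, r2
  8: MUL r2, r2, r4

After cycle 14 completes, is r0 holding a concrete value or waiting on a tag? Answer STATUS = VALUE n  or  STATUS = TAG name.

STATUS = VALUE 13

  c1: issue ADD r4<-Add1  regs: r0:2,r1:6,r2:1,r3:9,r4:Add1,r5:4
  c2: issue SUB r0<-Add2  regs: r0:Add2,r1:6,r2:1,r3:9,r4:Add1,r5:4
  c3: CDB Add1=8; issue MUL r5<-Mul1  regs: r0:Add2,r1:6,r2:1,r3:9,r4:8,r5:Mul1
  c4: CDB Add2=-3; issue MUL r4<-Mul2  regs: r0:-3,r1:6,r2:1,r3:9,r4:Mul2,r5:Mul1
  c5: issue ADD r2<-Add1  regs: r0:-3,r1:6,r2:Add1,r3:9,r4:Mul2,r5:Mul1
  c6: issue SUB r4<-Add2  regs: r0:-3,r1:6,r2:Add1,r3:9,r4:Add2,r5:Mul1
  c7: CDB Add1=10; issue ADD r0<-Add1  regs: r0:Add1,r1:6,r2:10,r3:9,r4:Add2,r5:Mul1
  c8: CDB Mul1=9; stall  regs: r0:Add1,r1:6,r2:10,r3:9,r4:Add2,r5:9
  c9: CDB Add2=4; issue SUB r4<-Add2  regs: r0:Add1,r1:6,r2:10,r3:9,r4:Add2,r5:9
  c10: CDB Mul2=8; issue MUL r2<-Mul1  regs: r0:Add1,r1:6,r2:Mul1,r3:9,r4:Add2,r5:9
  c11: CDB Add1=13  regs: r0:13,r1:6,r2:Mul1,r3:9,r4:Add2,r5:9
  c12: CDB Add2=-1  regs: r0:13,r1:6,r2:Mul1,r3:9,r4:-1,r5:9
  c13: -  regs: r0:13,r1:6,r2:Mul1,r3:9,r4:-1,r5:9
  c14: -  regs: r0:13,r1:6,r2:Mul1,r3:9,r4:-1,r5:9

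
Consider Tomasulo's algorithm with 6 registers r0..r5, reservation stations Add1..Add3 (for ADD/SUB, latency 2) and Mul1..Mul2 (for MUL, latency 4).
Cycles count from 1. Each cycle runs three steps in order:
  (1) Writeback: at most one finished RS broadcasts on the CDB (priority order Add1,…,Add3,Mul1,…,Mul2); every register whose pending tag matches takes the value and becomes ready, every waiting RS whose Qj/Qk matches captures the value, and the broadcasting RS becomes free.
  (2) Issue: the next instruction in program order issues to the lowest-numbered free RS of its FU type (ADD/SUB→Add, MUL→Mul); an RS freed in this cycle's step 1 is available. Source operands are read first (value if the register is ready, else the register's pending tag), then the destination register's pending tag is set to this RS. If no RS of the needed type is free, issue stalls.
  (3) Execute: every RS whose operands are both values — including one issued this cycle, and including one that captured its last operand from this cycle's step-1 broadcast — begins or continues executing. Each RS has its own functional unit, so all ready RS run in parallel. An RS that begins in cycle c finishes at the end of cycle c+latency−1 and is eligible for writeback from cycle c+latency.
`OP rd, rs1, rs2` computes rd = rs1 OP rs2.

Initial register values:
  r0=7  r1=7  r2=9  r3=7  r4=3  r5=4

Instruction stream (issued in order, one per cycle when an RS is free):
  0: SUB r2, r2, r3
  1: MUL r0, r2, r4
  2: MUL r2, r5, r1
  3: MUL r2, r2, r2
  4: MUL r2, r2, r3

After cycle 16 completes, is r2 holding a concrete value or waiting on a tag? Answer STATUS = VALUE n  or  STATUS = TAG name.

  c1: issue SUB r2<-Add1  regs: r0:7,r1:7,r2:Add1,r3:7,r4:3,r5:4
  c2: issue MUL r0<-Mul1  regs: r0:Mul1,r1:7,r2:Add1,r3:7,r4:3,r5:4
  c3: CDB Add1=2; issue MUL r2<-Mul2  regs: r0:Mul1,r1:7,r2:Mul2,r3:7,r4:3,r5:4
  c4: stall  regs: r0:Mul1,r1:7,r2:Mul2,r3:7,r4:3,r5:4
  c5: stall  regs: r0:Mul1,r1:7,r2:Mul2,r3:7,r4:3,r5:4
  c6: stall  regs: r0:Mul1,r1:7,r2:Mul2,r3:7,r4:3,r5:4
  c7: CDB Mul1=6; issue MUL r2<-Mul1  regs: r0:6,r1:7,r2:Mul1,r3:7,r4:3,r5:4
  c8: CDB Mul2=28; issue MUL r2<-Mul2  regs: r0:6,r1:7,r2:Mul2,r3:7,r4:3,r5:4
  c9: -  regs: r0:6,r1:7,r2:Mul2,r3:7,r4:3,r5:4
  c10: -  regs: r0:6,r1:7,r2:Mul2,r3:7,r4:3,r5:4
  c11: -  regs: r0:6,r1:7,r2:Mul2,r3:7,r4:3,r5:4
  c12: CDB Mul1=784  regs: r0:6,r1:7,r2:Mul2,r3:7,r4:3,r5:4
  c13: -  regs: r0:6,r1:7,r2:Mul2,r3:7,r4:3,r5:4
  c14: -  regs: r0:6,r1:7,r2:Mul2,r3:7,r4:3,r5:4
  c15: -  regs: r0:6,r1:7,r2:Mul2,r3:7,r4:3,r5:4
  c16: CDB Mul2=5488  regs: r0:6,r1:7,r2:5488,r3:7,r4:3,r5:4

STATUS = VALUE 5488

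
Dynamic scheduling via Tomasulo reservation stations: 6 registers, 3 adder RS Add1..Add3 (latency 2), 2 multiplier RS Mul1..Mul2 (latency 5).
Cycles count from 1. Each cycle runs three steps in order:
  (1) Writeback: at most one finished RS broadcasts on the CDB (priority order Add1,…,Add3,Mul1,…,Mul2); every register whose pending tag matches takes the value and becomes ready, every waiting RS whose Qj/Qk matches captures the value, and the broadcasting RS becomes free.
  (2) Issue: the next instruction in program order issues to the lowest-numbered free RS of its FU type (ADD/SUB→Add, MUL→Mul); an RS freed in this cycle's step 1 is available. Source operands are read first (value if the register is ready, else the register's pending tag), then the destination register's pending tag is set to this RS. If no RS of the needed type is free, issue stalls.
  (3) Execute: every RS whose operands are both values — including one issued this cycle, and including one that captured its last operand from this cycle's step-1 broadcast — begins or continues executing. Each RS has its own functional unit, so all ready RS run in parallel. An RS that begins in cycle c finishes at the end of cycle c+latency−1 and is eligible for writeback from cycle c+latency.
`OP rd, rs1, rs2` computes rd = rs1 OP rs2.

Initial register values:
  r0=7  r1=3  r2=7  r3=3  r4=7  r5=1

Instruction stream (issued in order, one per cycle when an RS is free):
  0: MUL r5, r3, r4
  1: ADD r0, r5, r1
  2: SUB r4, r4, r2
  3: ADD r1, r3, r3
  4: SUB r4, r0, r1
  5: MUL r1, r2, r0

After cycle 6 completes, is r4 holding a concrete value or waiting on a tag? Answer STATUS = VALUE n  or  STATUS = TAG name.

STATUS = TAG Add2

c1: issue MUL r5<-Mul1 | r0:7,r1:3,r2:7,r3:3,r4:7,r5:Mul1
c2: issue ADD r0<-Add1 | r0:Add1,r1:3,r2:7,r3:3,r4:7,r5:Mul1
c3: issue SUB r4<-Add2 | r0:Add1,r1:3,r2:7,r3:3,r4:Add2,r5:Mul1
c4: issue ADD r1<-Add3 | r0:Add1,r1:Add3,r2:7,r3:3,r4:Add2,r5:Mul1
c5: CDB Add2=0; issue SUB r4<-Add2 | r0:Add1,r1:Add3,r2:7,r3:3,r4:Add2,r5:Mul1
c6: CDB Add3=6; issue MUL r1<-Mul2 | r0:Add1,r1:Mul2,r2:7,r3:3,r4:Add2,r5:Mul1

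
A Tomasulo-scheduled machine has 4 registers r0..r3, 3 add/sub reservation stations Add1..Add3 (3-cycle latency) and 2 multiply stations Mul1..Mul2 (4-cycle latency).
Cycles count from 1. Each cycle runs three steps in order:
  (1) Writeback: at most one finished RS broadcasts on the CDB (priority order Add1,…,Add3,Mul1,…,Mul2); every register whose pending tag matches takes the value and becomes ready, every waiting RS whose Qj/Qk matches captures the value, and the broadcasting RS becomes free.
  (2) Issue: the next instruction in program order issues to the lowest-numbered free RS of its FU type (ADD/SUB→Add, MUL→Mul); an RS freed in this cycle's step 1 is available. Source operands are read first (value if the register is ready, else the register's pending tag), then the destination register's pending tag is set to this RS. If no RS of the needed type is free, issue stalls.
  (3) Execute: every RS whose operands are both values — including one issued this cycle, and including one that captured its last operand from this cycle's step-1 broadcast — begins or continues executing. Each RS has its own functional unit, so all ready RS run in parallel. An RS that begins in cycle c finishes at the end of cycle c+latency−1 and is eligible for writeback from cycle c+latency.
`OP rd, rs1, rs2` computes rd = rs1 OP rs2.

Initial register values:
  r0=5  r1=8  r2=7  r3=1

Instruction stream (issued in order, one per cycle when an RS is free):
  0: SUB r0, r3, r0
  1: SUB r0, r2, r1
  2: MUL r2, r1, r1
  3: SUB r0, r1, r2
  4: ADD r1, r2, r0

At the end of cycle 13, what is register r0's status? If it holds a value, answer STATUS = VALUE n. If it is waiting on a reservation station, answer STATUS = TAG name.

  c1: issue SUB r0<-Add1  regs: r0:Add1,r1:8,r2:7,r3:1
  c2: issue SUB r0<-Add2  regs: r0:Add2,r1:8,r2:7,r3:1
  c3: issue MUL r2<-Mul1  regs: r0:Add2,r1:8,r2:Mul1,r3:1
  c4: CDB Add1=-4; issue SUB r0<-Add1  regs: r0:Add1,r1:8,r2:Mul1,r3:1
  c5: CDB Add2=-1; issue ADD r1<-Add2  regs: r0:Add1,r1:Add2,r2:Mul1,r3:1
  c6: -  regs: r0:Add1,r1:Add2,r2:Mul1,r3:1
  c7: CDB Mul1=64  regs: r0:Add1,r1:Add2,r2:64,r3:1
  c8: -  regs: r0:Add1,r1:Add2,r2:64,r3:1
  c9: -  regs: r0:Add1,r1:Add2,r2:64,r3:1
  c10: CDB Add1=-56  regs: r0:-56,r1:Add2,r2:64,r3:1
  c11: -  regs: r0:-56,r1:Add2,r2:64,r3:1
  c12: -  regs: r0:-56,r1:Add2,r2:64,r3:1
  c13: CDB Add2=8  regs: r0:-56,r1:8,r2:64,r3:1

STATUS = VALUE -56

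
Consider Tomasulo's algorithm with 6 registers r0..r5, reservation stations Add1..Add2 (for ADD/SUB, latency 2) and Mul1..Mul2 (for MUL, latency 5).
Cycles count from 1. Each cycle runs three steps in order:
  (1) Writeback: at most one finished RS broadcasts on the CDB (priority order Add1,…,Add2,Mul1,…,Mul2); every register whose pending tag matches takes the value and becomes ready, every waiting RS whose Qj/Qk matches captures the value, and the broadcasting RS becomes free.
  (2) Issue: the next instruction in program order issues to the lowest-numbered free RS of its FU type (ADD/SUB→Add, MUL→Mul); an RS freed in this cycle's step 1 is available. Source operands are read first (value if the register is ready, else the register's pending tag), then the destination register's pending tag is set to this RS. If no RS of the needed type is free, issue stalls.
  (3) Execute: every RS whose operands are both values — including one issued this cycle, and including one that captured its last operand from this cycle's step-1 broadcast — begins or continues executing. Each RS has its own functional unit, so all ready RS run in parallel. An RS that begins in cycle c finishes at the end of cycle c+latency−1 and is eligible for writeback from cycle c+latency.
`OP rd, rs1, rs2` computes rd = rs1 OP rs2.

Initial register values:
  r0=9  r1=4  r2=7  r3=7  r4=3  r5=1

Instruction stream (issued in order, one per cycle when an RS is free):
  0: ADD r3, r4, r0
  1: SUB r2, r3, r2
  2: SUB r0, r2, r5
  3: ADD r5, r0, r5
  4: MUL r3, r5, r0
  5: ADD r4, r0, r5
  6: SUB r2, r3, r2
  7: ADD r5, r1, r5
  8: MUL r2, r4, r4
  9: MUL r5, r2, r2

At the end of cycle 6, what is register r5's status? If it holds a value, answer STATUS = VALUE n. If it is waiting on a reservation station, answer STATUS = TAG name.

STATUS = TAG Add2

c1: issue ADD r3<-Add1 | r0:9,r1:4,r2:7,r3:Add1,r4:3,r5:1
c2: issue SUB r2<-Add2 | r0:9,r1:4,r2:Add2,r3:Add1,r4:3,r5:1
c3: CDB Add1=12; issue SUB r0<-Add1 | r0:Add1,r1:4,r2:Add2,r3:12,r4:3,r5:1
c4: stall | r0:Add1,r1:4,r2:Add2,r3:12,r4:3,r5:1
c5: CDB Add2=5; issue ADD r5<-Add2 | r0:Add1,r1:4,r2:5,r3:12,r4:3,r5:Add2
c6: issue MUL r3<-Mul1 | r0:Add1,r1:4,r2:5,r3:Mul1,r4:3,r5:Add2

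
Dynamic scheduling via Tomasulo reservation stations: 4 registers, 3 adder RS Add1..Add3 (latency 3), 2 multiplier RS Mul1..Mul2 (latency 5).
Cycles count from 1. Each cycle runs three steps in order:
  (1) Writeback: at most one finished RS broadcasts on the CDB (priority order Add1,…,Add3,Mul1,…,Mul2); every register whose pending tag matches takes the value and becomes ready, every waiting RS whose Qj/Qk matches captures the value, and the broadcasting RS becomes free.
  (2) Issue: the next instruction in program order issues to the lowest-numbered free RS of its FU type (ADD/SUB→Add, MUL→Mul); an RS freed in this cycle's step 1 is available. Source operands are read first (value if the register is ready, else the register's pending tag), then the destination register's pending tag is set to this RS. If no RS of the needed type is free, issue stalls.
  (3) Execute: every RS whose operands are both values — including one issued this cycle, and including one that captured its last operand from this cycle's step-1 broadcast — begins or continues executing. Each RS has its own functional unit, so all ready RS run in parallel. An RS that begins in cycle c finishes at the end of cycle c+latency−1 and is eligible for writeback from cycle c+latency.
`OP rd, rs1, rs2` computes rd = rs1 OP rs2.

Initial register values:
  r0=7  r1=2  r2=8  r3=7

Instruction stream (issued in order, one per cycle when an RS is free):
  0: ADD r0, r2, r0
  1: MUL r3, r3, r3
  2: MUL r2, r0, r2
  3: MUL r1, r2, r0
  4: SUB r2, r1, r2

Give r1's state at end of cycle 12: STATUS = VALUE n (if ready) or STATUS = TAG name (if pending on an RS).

STATUS = TAG Mul1

  c1: issue ADD r0<-Add1  regs: r0:Add1,r1:2,r2:8,r3:7
  c2: issue MUL r3<-Mul1  regs: r0:Add1,r1:2,r2:8,r3:Mul1
  c3: issue MUL r2<-Mul2  regs: r0:Add1,r1:2,r2:Mul2,r3:Mul1
  c4: CDB Add1=15; stall  regs: r0:15,r1:2,r2:Mul2,r3:Mul1
  c5: stall  regs: r0:15,r1:2,r2:Mul2,r3:Mul1
  c6: stall  regs: r0:15,r1:2,r2:Mul2,r3:Mul1
  c7: CDB Mul1=49; issue MUL r1<-Mul1  regs: r0:15,r1:Mul1,r2:Mul2,r3:49
  c8: issue SUB r2<-Add1  regs: r0:15,r1:Mul1,r2:Add1,r3:49
  c9: CDB Mul2=120  regs: r0:15,r1:Mul1,r2:Add1,r3:49
  c10: -  regs: r0:15,r1:Mul1,r2:Add1,r3:49
  c11: -  regs: r0:15,r1:Mul1,r2:Add1,r3:49
  c12: -  regs: r0:15,r1:Mul1,r2:Add1,r3:49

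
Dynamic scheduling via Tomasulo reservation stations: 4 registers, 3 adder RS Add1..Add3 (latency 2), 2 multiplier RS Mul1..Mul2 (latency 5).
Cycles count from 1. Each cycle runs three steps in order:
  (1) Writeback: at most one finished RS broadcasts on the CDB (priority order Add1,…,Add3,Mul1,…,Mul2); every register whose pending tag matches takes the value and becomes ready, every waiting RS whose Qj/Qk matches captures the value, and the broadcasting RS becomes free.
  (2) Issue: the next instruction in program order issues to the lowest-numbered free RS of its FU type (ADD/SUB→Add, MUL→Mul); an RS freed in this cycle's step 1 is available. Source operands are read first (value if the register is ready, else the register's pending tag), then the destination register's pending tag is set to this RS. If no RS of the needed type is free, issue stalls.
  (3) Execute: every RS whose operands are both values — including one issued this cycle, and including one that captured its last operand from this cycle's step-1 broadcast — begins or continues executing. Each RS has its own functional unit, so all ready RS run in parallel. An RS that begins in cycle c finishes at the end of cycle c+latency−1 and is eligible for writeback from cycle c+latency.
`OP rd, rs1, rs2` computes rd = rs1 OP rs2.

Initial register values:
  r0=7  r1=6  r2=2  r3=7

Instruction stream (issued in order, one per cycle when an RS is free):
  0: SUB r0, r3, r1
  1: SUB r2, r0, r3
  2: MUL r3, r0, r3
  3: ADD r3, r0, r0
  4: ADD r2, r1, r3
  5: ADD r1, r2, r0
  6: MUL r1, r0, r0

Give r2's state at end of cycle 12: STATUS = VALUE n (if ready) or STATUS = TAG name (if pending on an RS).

c1: issue SUB r0<-Add1 | r0:Add1,r1:6,r2:2,r3:7
c2: issue SUB r2<-Add2 | r0:Add1,r1:6,r2:Add2,r3:7
c3: CDB Add1=1; issue MUL r3<-Mul1 | r0:1,r1:6,r2:Add2,r3:Mul1
c4: issue ADD r3<-Add1 | r0:1,r1:6,r2:Add2,r3:Add1
c5: CDB Add2=-6; issue ADD r2<-Add2 | r0:1,r1:6,r2:Add2,r3:Add1
c6: CDB Add1=2; issue ADD r1<-Add1 | r0:1,r1:Add1,r2:Add2,r3:2
c7: issue MUL r1<-Mul2 | r0:1,r1:Mul2,r2:Add2,r3:2
c8: CDB Add2=8 | r0:1,r1:Mul2,r2:8,r3:2
c9: CDB Mul1=7 | r0:1,r1:Mul2,r2:8,r3:2
c10: CDB Add1=9 | r0:1,r1:Mul2,r2:8,r3:2
c11: - | r0:1,r1:Mul2,r2:8,r3:2
c12: CDB Mul2=1 | r0:1,r1:1,r2:8,r3:2

STATUS = VALUE 8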